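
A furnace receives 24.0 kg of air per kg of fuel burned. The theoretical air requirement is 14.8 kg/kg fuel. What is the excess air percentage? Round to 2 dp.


Excess air = actual - stoichiometric = 24.0 - 14.8 = 9.20 kg/kg fuel
Excess air % = (excess / stoich) * 100 = (9.20 / 14.8) * 100 = 62.16%


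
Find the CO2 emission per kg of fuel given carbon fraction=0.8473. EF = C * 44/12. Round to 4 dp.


EF = C_frac * (M_CO2 / M_C)
EF = 0.8473 * (44/12)
EF = 0.8473 * 3.666667 = 3.1068 kg_CO2/kg_fuel


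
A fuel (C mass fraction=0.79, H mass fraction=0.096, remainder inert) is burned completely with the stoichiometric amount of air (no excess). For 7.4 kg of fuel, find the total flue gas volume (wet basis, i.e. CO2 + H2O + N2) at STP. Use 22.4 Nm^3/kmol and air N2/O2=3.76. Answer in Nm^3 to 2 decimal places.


Per kg fuel: CO2 = (C/12 kmol)*22.4 = (0.79/12)*22.4 = 1.47467 Nm^3
Per kg fuel: H2O = (H/2 kmol)*22.4 = (0.096/2)*22.4 = 1.07520 Nm^3
O2 needed per kg fuel = C/12 + H/4 = 0.79/12 + 0.096/4 = 0.08983333 kmol
Per kg fuel: N2 = O2*3.76*22.4 = 0.08983333*3.76*22.4 = 7.56612 Nm^3
Total per kg = 1.47467 + 1.07520 + 7.56612 = 10.11599 Nm^3
Total = 10.11599 * 7.4 = 74.86 Nm^3


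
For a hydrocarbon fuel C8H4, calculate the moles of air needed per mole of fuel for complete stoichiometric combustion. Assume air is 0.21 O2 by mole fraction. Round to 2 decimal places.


Balanced combustion: C8H4 + 9 O2 -> 8 CO2 + 2 H2O
O2 needed = C + H/4 = 8 + 4/4 = 9.00 moles
Air moles = O2 / 0.21 = 9.00 / 0.21 = 42.86 moles air


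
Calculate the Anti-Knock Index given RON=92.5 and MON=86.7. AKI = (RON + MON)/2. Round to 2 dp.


AKI = (RON + MON) / 2
AKI = (92.5 + 86.7) / 2
AKI = 179.2 / 2 = 89.60


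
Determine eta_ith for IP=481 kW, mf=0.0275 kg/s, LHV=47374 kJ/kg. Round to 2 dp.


eta_ith = (IP / (mf * LHV)) * 100
Denominator = 0.0275 * 47374 = 1302.7850 kW
eta_ith = (481 / 1302.7850) * 100 = 36.92%


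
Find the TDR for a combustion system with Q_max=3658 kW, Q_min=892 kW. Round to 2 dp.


TDR = Q_max / Q_min
TDR = 3658 / 892 = 4.10


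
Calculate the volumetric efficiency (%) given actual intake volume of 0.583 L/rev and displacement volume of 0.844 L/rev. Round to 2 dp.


eta_v = (V_actual / V_disp) * 100
Ratio = 0.583 / 0.844 = 0.6908
eta_v = 0.6908 * 100 = 69.08%


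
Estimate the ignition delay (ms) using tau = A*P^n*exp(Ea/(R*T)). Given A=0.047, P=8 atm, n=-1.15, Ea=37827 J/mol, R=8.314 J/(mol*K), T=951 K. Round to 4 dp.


tau = A * P^n * exp(Ea/(R*T))
P^n = 8^(-1.15) = 0.09150536
Ea/(R*T) = 37827/(8.314*951) = 4.784222
exp(Ea/(R*T)) = 119.608322
tau = 0.047 * 0.09150536 * 119.608322 = 0.5144 ms


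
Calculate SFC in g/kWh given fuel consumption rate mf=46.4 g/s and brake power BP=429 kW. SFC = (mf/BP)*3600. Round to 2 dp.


SFC = (mf / BP) * 3600
Rate = 46.4 / 429 = 0.108159 g/(s*kW)
SFC = 0.108159 * 3600 = 389.37 g/kWh


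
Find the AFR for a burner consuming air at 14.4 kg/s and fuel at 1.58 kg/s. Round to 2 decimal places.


AFR = m_air / m_fuel
AFR = 14.4 / 1.58 = 9.11


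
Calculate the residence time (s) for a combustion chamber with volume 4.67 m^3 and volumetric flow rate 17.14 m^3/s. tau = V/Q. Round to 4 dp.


tau = V / Q_flow
tau = 4.67 / 17.14 = 0.2725 s


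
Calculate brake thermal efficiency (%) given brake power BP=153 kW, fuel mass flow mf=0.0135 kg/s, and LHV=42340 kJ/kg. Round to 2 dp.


eta_BTE = (BP / (mf * LHV)) * 100
Denominator = 0.0135 * 42340 = 571.5900 kW
eta_BTE = (153 / 571.5900) * 100 = 26.77%


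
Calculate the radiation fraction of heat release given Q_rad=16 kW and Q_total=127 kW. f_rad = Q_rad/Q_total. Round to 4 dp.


f_rad = Q_rad / Q_total
f_rad = 16 / 127 = 0.1260


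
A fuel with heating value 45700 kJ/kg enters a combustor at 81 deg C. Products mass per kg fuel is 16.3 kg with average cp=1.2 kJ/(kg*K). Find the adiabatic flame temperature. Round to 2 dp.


T_ad = T_in + Hc / (m_p * cp)
Denominator = 16.3 * 1.2 = 19.5600
Temperature rise = 45700 / 19.5600 = 2336.40 K
T_ad = 81 + 2336.40 = 2417.40 deg C


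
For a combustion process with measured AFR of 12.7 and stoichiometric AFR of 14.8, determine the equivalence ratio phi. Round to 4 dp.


phi = AFR_stoich / AFR_actual
phi = 14.8 / 12.7 = 1.1654


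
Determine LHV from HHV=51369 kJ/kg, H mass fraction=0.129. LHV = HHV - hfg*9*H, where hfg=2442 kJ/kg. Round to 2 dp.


LHV = HHV - hfg * 9 * H
Water correction = 2442 * 9 * 0.129 = 2835.162 kJ/kg
LHV = 51369 - 2835.162 = 48533.84 kJ/kg


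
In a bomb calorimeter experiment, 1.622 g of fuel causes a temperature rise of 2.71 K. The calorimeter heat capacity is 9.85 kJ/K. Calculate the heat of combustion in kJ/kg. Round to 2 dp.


Hc = C_cal * delta_T / m_fuel
Q_released = 9.85 * 2.71 = 26.6935 kJ
m_fuel = 1.622 g = 1.622/1000 kg = 0.001622 kg
Hc = 26.6935 / 0.001622 = 16457.15 kJ/kg


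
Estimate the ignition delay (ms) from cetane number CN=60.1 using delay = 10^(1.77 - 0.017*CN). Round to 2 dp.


delay = 10^(1.77 - 0.017*CN)
Exponent = 1.77 - 0.017*60.1 = 0.7483
delay = 10^0.7483 = 5.60 ms


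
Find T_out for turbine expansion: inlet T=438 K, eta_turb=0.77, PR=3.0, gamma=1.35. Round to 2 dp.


T_out = T_in * (1 - eta * (1 - PR^(-(gamma-1)/gamma)))
Exponent = -(1.35-1)/1.35 = -0.25925926
PR^exp = 3.0^(-0.25925926) = 0.75214556
Factor = 1 - 0.77*(1 - 0.75214556) = 0.80915208
T_out = 438 * 0.80915208 = 354.41 K


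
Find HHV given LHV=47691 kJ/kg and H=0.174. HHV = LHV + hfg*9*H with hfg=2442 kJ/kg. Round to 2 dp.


HHV = LHV + hfg * 9 * H
Water addition = 2442 * 9 * 0.174 = 3824.172 kJ/kg
HHV = 47691 + 3824.172 = 51515.17 kJ/kg


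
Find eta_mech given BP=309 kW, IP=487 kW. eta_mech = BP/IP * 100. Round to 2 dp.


eta_mech = (BP / IP) * 100
Ratio = 309 / 487 = 0.6345
eta_mech = 0.6345 * 100 = 63.45%


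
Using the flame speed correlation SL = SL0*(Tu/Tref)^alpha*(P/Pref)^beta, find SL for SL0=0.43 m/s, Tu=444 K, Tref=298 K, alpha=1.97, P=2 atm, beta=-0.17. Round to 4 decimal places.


SL = SL0 * (Tu/Tref)^alpha * (P/Pref)^beta
T ratio = 444/298 = 1.48993289
(T ratio)^alpha = 1.48993289^1.97 = 2.193504
(P/Pref)^beta = 2^(-0.17) = 0.888843
SL = 0.43 * 2.193504 * 0.888843 = 0.8384 m/s


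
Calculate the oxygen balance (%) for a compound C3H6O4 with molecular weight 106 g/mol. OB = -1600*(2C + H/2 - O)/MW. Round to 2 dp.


OB = -1600 * (2C + H/2 - O) / MW
Inner = 2*3 + 6/2 - 4 = 5.00
OB = -1600 * 5.00 / 106 = -75.47%


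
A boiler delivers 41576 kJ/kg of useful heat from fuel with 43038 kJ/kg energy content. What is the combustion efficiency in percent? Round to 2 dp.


Efficiency = (Q_useful / Q_fuel) * 100
Efficiency = (41576 / 43038) * 100
Efficiency = 0.9660 * 100 = 96.60%


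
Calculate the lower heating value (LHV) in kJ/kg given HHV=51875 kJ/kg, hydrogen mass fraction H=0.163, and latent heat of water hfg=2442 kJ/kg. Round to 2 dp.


LHV = HHV - hfg * 9 * H
Water correction = 2442 * 9 * 0.163 = 3582.414 kJ/kg
LHV = 51875 - 3582.414 = 48292.59 kJ/kg


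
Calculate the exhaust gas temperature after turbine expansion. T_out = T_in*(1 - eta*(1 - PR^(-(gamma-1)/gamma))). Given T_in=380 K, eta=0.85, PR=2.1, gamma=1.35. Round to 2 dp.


T_out = T_in * (1 - eta * (1 - PR^(-(gamma-1)/gamma)))
Exponent = -(1.35-1)/1.35 = -0.25925926
PR^exp = 2.1^(-0.25925926) = 0.82501466
Factor = 1 - 0.85*(1 - 0.82501466) = 0.85126246
T_out = 380 * 0.85126246 = 323.48 K


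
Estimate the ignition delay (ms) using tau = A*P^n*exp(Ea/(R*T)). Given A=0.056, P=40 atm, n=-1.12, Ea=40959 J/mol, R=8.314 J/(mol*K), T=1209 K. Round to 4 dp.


tau = A * P^n * exp(Ea/(R*T))
P^n = 40^(-1.12) = 0.01605805
Ea/(R*T) = 40959/(8.314*1209) = 4.074863
exp(Ea/(R*T)) = 58.842425
tau = 0.056 * 0.01605805 * 58.842425 = 0.0529 ms


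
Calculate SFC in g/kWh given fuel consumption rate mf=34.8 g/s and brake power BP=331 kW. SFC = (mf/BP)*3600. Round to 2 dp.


SFC = (mf / BP) * 3600
Rate = 34.8 / 331 = 0.105136 g/(s*kW)
SFC = 0.105136 * 3600 = 378.49 g/kWh


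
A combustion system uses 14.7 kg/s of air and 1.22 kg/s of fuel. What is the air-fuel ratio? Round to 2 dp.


AFR = m_air / m_fuel
AFR = 14.7 / 1.22 = 12.05


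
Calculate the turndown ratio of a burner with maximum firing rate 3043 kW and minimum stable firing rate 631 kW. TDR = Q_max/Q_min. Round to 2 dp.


TDR = Q_max / Q_min
TDR = 3043 / 631 = 4.82


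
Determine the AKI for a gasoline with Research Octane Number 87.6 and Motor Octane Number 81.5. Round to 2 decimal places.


AKI = (RON + MON) / 2
AKI = (87.6 + 81.5) / 2
AKI = 169.1 / 2 = 84.55


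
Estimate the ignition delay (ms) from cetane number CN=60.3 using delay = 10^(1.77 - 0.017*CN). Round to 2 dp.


delay = 10^(1.77 - 0.017*CN)
Exponent = 1.77 - 0.017*60.3 = 0.7449
delay = 10^0.7449 = 5.56 ms


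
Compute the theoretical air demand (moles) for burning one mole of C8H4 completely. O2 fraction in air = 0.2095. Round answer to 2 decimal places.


Balanced combustion: C8H4 + 9 O2 -> 8 CO2 + 2 H2O
O2 needed = C + H/4 = 8 + 4/4 = 9.00 moles
Air moles = O2 / 0.2095 = 9.00 / 0.2095 = 42.96 moles air


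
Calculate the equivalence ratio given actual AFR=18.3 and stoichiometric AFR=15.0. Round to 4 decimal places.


phi = AFR_stoich / AFR_actual
phi = 15.0 / 18.3 = 0.8197


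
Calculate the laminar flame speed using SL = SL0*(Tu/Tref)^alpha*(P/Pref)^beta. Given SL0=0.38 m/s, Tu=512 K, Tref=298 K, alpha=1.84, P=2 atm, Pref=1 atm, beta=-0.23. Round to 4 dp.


SL = SL0 * (Tu/Tref)^alpha * (P/Pref)^beta
T ratio = 512/298 = 1.71812081
(T ratio)^alpha = 1.71812081^1.84 = 2.707066
(P/Pref)^beta = 2^(-0.23) = 0.852635
SL = 0.38 * 2.707066 * 0.852635 = 0.8771 m/s


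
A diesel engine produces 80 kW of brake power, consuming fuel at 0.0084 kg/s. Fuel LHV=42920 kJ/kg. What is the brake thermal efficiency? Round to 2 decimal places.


eta_BTE = (BP / (mf * LHV)) * 100
Denominator = 0.0084 * 42920 = 360.5280 kW
eta_BTE = (80 / 360.5280) * 100 = 22.19%


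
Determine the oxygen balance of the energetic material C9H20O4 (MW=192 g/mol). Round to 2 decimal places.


OB = -1600 * (2C + H/2 - O) / MW
Inner = 2*9 + 20/2 - 4 = 24.00
OB = -1600 * 24.00 / 192 = -200.00%


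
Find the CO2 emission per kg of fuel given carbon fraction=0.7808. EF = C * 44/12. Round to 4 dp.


EF = C_frac * (M_CO2 / M_C)
EF = 0.7808 * (44/12)
EF = 0.7808 * 3.666667 = 2.8629 kg_CO2/kg_fuel


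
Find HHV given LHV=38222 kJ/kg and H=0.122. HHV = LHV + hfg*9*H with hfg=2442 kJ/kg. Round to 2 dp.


HHV = LHV + hfg * 9 * H
Water addition = 2442 * 9 * 0.122 = 2681.316 kJ/kg
HHV = 38222 + 2681.316 = 40903.32 kJ/kg


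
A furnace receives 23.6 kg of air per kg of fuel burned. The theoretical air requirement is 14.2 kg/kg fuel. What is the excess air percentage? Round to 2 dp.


Excess air = actual - stoichiometric = 23.6 - 14.2 = 9.40 kg/kg fuel
Excess air % = (excess / stoich) * 100 = (9.40 / 14.2) * 100 = 66.20%


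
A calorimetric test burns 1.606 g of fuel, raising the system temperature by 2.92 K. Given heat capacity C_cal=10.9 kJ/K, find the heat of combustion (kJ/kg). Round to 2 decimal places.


Hc = C_cal * delta_T / m_fuel
Q_released = 10.9 * 2.92 = 31.8280 kJ
m_fuel = 1.606 g = 1.606/1000 kg = 0.001606 kg
Hc = 31.8280 / 0.001606 = 19818.18 kJ/kg


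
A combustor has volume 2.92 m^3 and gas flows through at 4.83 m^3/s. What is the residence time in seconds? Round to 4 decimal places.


tau = V / Q_flow
tau = 2.92 / 4.83 = 0.6046 s


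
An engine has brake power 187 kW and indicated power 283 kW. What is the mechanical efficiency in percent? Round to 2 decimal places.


eta_mech = (BP / IP) * 100
Ratio = 187 / 283 = 0.6608
eta_mech = 0.6608 * 100 = 66.08%


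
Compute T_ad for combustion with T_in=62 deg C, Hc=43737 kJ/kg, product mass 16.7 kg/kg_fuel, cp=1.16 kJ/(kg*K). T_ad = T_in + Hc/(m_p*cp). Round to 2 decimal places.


T_ad = T_in + Hc / (m_p * cp)
Denominator = 16.7 * 1.16 = 19.3720
Temperature rise = 43737 / 19.3720 = 2257.74 K
T_ad = 62 + 2257.74 = 2319.74 deg C


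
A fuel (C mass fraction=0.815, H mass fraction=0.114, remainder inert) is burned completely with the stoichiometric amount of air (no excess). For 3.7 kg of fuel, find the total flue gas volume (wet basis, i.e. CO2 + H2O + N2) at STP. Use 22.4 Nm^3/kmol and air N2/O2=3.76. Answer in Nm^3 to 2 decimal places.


Per kg fuel: CO2 = (C/12 kmol)*22.4 = (0.815/12)*22.4 = 1.52133 Nm^3
Per kg fuel: H2O = (H/2 kmol)*22.4 = (0.114/2)*22.4 = 1.27680 Nm^3
O2 needed per kg fuel = C/12 + H/4 = 0.815/12 + 0.114/4 = 0.09641667 kmol
Per kg fuel: N2 = O2*3.76*22.4 = 0.09641667*3.76*22.4 = 8.12060 Nm^3
Total per kg = 1.52133 + 1.27680 + 8.12060 = 10.91873 Nm^3
Total = 10.91873 * 3.7 = 40.40 Nm^3


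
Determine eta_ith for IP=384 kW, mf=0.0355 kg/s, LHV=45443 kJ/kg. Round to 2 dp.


eta_ith = (IP / (mf * LHV)) * 100
Denominator = 0.0355 * 45443 = 1613.2265 kW
eta_ith = (384 / 1613.2265) * 100 = 23.80%


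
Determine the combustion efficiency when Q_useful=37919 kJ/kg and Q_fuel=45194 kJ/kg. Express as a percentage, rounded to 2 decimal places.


Efficiency = (Q_useful / Q_fuel) * 100
Efficiency = (37919 / 45194) * 100
Efficiency = 0.8390 * 100 = 83.90%


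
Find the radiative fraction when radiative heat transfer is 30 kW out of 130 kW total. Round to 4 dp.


f_rad = Q_rad / Q_total
f_rad = 30 / 130 = 0.2308


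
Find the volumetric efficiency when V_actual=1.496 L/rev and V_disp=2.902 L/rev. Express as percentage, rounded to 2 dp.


eta_v = (V_actual / V_disp) * 100
Ratio = 1.496 / 2.902 = 0.5155
eta_v = 0.5155 * 100 = 51.55%


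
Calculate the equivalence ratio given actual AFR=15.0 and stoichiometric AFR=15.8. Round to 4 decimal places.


phi = AFR_stoich / AFR_actual
phi = 15.8 / 15.0 = 1.0533


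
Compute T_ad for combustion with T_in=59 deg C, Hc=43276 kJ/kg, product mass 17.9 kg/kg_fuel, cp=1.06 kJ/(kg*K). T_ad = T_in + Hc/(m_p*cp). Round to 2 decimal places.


T_ad = T_in + Hc / (m_p * cp)
Denominator = 17.9 * 1.06 = 18.9740
Temperature rise = 43276 / 18.9740 = 2280.81 K
T_ad = 59 + 2280.81 = 2339.81 deg C


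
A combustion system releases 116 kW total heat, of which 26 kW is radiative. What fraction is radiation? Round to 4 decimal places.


f_rad = Q_rad / Q_total
f_rad = 26 / 116 = 0.2241


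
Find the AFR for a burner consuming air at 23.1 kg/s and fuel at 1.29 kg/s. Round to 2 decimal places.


AFR = m_air / m_fuel
AFR = 23.1 / 1.29 = 17.91


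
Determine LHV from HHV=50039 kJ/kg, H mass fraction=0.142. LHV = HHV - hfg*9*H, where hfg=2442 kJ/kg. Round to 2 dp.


LHV = HHV - hfg * 9 * H
Water correction = 2442 * 9 * 0.142 = 3120.876 kJ/kg
LHV = 50039 - 3120.876 = 46918.12 kJ/kg


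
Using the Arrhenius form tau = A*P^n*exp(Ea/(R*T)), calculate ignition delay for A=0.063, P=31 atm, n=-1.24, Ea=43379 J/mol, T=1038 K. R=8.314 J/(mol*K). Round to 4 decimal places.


tau = A * P^n * exp(Ea/(R*T))
P^n = 31^(-1.24) = 0.01414854
Ea/(R*T) = 43379/(8.314*1038) = 5.026575
exp(Ea/(R*T)) = 152.410105
tau = 0.063 * 0.01414854 * 152.410105 = 0.1359 ms


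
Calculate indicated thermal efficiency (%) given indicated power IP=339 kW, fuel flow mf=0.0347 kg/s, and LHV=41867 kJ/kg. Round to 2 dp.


eta_ith = (IP / (mf * LHV)) * 100
Denominator = 0.0347 * 41867 = 1452.7849 kW
eta_ith = (339 / 1452.7849) * 100 = 23.33%


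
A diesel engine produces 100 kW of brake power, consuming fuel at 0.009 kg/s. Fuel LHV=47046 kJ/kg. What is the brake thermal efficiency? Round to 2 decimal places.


eta_BTE = (BP / (mf * LHV)) * 100
Denominator = 0.009 * 47046 = 423.4140 kW
eta_BTE = (100 / 423.4140) * 100 = 23.62%


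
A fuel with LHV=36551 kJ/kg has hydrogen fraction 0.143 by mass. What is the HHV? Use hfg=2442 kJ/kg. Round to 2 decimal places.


HHV = LHV + hfg * 9 * H
Water addition = 2442 * 9 * 0.143 = 3142.854 kJ/kg
HHV = 36551 + 3142.854 = 39693.85 kJ/kg


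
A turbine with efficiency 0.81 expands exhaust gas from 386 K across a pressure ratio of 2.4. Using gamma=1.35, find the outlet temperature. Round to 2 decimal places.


T_out = T_in * (1 - eta * (1 - PR^(-(gamma-1)/gamma)))
Exponent = -(1.35-1)/1.35 = -0.25925926
PR^exp = 2.4^(-0.25925926) = 0.79694200
Factor = 1 - 0.81*(1 - 0.79694200) = 0.83552302
T_out = 386 * 0.83552302 = 322.51 K


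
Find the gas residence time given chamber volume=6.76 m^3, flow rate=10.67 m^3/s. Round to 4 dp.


tau = V / Q_flow
tau = 6.76 / 10.67 = 0.6336 s


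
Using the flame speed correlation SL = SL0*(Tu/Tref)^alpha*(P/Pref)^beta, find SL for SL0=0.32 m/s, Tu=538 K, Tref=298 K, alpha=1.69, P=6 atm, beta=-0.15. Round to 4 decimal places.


SL = SL0 * (Tu/Tref)^alpha * (P/Pref)^beta
T ratio = 538/298 = 1.80536913
(T ratio)^alpha = 1.80536913^1.69 = 2.713917
(P/Pref)^beta = 6^(-0.15) = 0.764324
SL = 0.32 * 2.713917 * 0.764324 = 0.6638 m/s


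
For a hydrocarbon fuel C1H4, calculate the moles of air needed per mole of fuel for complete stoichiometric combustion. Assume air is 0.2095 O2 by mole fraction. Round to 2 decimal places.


Balanced combustion: C1H4 + 2 O2 -> 1 CO2 + 2 H2O
O2 needed = C + H/4 = 1 + 4/4 = 2.00 moles
Air moles = O2 / 0.2095 = 2.00 / 0.2095 = 9.55 moles air


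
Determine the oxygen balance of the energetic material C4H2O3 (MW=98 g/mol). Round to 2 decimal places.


OB = -1600 * (2C + H/2 - O) / MW
Inner = 2*4 + 2/2 - 3 = 6.00
OB = -1600 * 6.00 / 98 = -97.96%


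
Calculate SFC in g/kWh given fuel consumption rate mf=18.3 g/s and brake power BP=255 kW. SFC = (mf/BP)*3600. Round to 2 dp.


SFC = (mf / BP) * 3600
Rate = 18.3 / 255 = 0.071765 g/(s*kW)
SFC = 0.071765 * 3600 = 258.35 g/kWh


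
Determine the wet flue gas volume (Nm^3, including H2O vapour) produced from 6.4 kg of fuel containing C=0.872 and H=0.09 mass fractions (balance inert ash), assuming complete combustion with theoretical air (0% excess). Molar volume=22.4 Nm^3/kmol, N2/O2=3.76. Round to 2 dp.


Per kg fuel: CO2 = (C/12 kmol)*22.4 = (0.872/12)*22.4 = 1.62773 Nm^3
Per kg fuel: H2O = (H/2 kmol)*22.4 = (0.09/2)*22.4 = 1.00800 Nm^3
O2 needed per kg fuel = C/12 + H/4 = 0.872/12 + 0.09/4 = 0.09516667 kmol
Per kg fuel: N2 = O2*3.76*22.4 = 0.09516667*3.76*22.4 = 8.01532 Nm^3
Total per kg = 1.62773 + 1.00800 + 8.01532 = 10.65105 Nm^3
Total = 10.65105 * 6.4 = 68.17 Nm^3


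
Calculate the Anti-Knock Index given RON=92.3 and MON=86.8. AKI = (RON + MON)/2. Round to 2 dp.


AKI = (RON + MON) / 2
AKI = (92.3 + 86.8) / 2
AKI = 179.1 / 2 = 89.55


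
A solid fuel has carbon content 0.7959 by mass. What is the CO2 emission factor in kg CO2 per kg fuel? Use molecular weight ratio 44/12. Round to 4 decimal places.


EF = C_frac * (M_CO2 / M_C)
EF = 0.7959 * (44/12)
EF = 0.7959 * 3.666667 = 2.9183 kg_CO2/kg_fuel


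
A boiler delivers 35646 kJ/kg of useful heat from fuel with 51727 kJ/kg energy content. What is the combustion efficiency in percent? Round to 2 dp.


Efficiency = (Q_useful / Q_fuel) * 100
Efficiency = (35646 / 51727) * 100
Efficiency = 0.6891 * 100 = 68.91%


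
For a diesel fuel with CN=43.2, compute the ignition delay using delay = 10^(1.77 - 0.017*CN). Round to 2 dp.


delay = 10^(1.77 - 0.017*CN)
Exponent = 1.77 - 0.017*43.2 = 1.0356
delay = 10^1.0356 = 10.85 ms


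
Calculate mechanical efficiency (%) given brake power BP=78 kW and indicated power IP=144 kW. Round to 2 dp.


eta_mech = (BP / IP) * 100
Ratio = 78 / 144 = 0.5417
eta_mech = 0.5417 * 100 = 54.17%


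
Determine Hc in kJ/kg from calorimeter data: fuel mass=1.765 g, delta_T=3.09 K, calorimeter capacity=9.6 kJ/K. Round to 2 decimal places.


Hc = C_cal * delta_T / m_fuel
Q_released = 9.6 * 3.09 = 29.6640 kJ
m_fuel = 1.765 g = 1.765/1000 kg = 0.001765 kg
Hc = 29.6640 / 0.001765 = 16806.80 kJ/kg


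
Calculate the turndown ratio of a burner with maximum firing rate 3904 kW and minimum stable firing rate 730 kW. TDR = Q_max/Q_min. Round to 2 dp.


TDR = Q_max / Q_min
TDR = 3904 / 730 = 5.35


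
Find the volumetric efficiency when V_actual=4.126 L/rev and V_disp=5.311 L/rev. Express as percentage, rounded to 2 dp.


eta_v = (V_actual / V_disp) * 100
Ratio = 4.126 / 5.311 = 0.7769
eta_v = 0.7769 * 100 = 77.69%


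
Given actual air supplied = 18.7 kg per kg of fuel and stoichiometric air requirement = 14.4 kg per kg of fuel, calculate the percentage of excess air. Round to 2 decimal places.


Excess air = actual - stoichiometric = 18.7 - 14.4 = 4.30 kg/kg fuel
Excess air % = (excess / stoich) * 100 = (4.30 / 14.4) * 100 = 29.86%


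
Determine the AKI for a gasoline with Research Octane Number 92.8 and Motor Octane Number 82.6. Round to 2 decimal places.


AKI = (RON + MON) / 2
AKI = (92.8 + 82.6) / 2
AKI = 175.4 / 2 = 87.70


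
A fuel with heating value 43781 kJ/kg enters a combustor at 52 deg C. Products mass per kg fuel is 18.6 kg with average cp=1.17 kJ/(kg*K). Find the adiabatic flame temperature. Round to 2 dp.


T_ad = T_in + Hc / (m_p * cp)
Denominator = 18.6 * 1.17 = 21.7620
Temperature rise = 43781 / 21.7620 = 2011.81 K
T_ad = 52 + 2011.81 = 2063.81 deg C


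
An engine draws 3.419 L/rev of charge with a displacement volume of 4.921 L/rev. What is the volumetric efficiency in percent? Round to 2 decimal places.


eta_v = (V_actual / V_disp) * 100
Ratio = 3.419 / 4.921 = 0.6948
eta_v = 0.6948 * 100 = 69.48%


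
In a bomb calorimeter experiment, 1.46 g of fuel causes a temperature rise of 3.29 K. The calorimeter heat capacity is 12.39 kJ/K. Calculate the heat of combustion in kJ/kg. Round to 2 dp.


Hc = C_cal * delta_T / m_fuel
Q_released = 12.39 * 3.29 = 40.7631 kJ
m_fuel = 1.46 g = 1.46/1000 kg = 0.001460 kg
Hc = 40.7631 / 0.001460 = 27919.93 kJ/kg


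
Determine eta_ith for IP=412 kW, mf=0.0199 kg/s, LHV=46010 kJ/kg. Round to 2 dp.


eta_ith = (IP / (mf * LHV)) * 100
Denominator = 0.0199 * 46010 = 915.5990 kW
eta_ith = (412 / 915.5990) * 100 = 45.00%


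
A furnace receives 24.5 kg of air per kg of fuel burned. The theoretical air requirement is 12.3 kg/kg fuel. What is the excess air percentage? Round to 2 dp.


Excess air = actual - stoichiometric = 24.5 - 12.3 = 12.20 kg/kg fuel
Excess air % = (excess / stoich) * 100 = (12.20 / 12.3) * 100 = 99.19%


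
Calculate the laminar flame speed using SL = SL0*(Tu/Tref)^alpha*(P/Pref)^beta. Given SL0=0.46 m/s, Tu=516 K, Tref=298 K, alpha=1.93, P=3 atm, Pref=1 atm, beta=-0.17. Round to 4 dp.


SL = SL0 * (Tu/Tref)^alpha * (P/Pref)^beta
T ratio = 516/298 = 1.73154362
(T ratio)^alpha = 1.73154362^1.93 = 2.885204
(P/Pref)^beta = 3^(-0.17) = 0.829639
SL = 0.46 * 2.885204 * 0.829639 = 1.1011 m/s


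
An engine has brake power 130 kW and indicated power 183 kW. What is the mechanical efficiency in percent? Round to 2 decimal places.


eta_mech = (BP / IP) * 100
Ratio = 130 / 183 = 0.7104
eta_mech = 0.7104 * 100 = 71.04%


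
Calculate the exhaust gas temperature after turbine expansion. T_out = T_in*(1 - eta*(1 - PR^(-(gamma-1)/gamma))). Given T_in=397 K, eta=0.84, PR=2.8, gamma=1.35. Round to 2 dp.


T_out = T_in * (1 - eta * (1 - PR^(-(gamma-1)/gamma)))
Exponent = -(1.35-1)/1.35 = -0.25925926
PR^exp = 2.8^(-0.25925926) = 0.76572026
Factor = 1 - 0.84*(1 - 0.76572026) = 0.80320502
T_out = 397 * 0.80320502 = 318.87 K


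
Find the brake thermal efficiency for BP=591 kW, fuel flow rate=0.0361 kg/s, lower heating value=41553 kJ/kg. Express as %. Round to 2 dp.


eta_BTE = (BP / (mf * LHV)) * 100
Denominator = 0.0361 * 41553 = 1500.0633 kW
eta_BTE = (591 / 1500.0633) * 100 = 39.40%


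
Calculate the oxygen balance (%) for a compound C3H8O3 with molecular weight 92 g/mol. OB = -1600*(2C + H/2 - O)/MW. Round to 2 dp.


OB = -1600 * (2C + H/2 - O) / MW
Inner = 2*3 + 8/2 - 3 = 7.00
OB = -1600 * 7.00 / 92 = -121.74%


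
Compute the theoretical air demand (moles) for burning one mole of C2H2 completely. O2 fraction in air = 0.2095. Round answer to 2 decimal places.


Balanced combustion: C2H2 + 2.5 O2 -> 2 CO2 + 1 H2O
O2 needed = C + H/4 = 2 + 2/4 = 2.50 moles
Air moles = O2 / 0.2095 = 2.50 / 0.2095 = 11.93 moles air


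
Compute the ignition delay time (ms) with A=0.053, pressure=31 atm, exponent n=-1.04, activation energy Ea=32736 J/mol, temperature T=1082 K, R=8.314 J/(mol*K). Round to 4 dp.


tau = A * P^n * exp(Ea/(R*T))
P^n = 31^(-1.04) = 0.02811796
Ea/(R*T) = 32736/(8.314*1082) = 3.639053
exp(Ea/(R*T)) = 38.055765
tau = 0.053 * 0.02811796 * 38.055765 = 0.0567 ms


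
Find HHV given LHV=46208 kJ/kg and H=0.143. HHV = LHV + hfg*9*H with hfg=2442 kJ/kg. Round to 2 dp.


HHV = LHV + hfg * 9 * H
Water addition = 2442 * 9 * 0.143 = 3142.854 kJ/kg
HHV = 46208 + 3142.854 = 49350.85 kJ/kg


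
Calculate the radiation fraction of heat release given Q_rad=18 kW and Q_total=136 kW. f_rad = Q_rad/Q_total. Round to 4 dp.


f_rad = Q_rad / Q_total
f_rad = 18 / 136 = 0.1324


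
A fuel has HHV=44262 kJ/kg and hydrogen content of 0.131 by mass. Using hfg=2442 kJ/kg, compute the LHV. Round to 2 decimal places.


LHV = HHV - hfg * 9 * H
Water correction = 2442 * 9 * 0.131 = 2879.118 kJ/kg
LHV = 44262 - 2879.118 = 41382.88 kJ/kg


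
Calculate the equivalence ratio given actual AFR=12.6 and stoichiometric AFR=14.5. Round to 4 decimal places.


phi = AFR_stoich / AFR_actual
phi = 14.5 / 12.6 = 1.1508


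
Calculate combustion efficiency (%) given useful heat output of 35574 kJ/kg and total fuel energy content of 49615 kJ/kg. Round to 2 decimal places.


Efficiency = (Q_useful / Q_fuel) * 100
Efficiency = (35574 / 49615) * 100
Efficiency = 0.7170 * 100 = 71.70%


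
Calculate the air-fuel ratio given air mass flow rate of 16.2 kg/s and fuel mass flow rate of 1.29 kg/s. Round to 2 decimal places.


AFR = m_air / m_fuel
AFR = 16.2 / 1.29 = 12.56


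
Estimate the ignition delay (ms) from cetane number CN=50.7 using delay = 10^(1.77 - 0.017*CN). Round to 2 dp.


delay = 10^(1.77 - 0.017*CN)
Exponent = 1.77 - 0.017*50.7 = 0.9081
delay = 10^0.9081 = 8.09 ms


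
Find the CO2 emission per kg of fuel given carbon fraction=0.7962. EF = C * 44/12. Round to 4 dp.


EF = C_frac * (M_CO2 / M_C)
EF = 0.7962 * (44/12)
EF = 0.7962 * 3.666667 = 2.9194 kg_CO2/kg_fuel


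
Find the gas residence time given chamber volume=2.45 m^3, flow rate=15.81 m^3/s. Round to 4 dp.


tau = V / Q_flow
tau = 2.45 / 15.81 = 0.1550 s


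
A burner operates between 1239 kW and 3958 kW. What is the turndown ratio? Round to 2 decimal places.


TDR = Q_max / Q_min
TDR = 3958 / 1239 = 3.19


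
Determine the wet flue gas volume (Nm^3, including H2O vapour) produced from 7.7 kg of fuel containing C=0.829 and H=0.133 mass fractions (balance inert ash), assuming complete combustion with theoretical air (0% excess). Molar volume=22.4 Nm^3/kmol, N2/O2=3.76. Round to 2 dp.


Per kg fuel: CO2 = (C/12 kmol)*22.4 = (0.829/12)*22.4 = 1.54747 Nm^3
Per kg fuel: H2O = (H/2 kmol)*22.4 = (0.133/2)*22.4 = 1.48960 Nm^3
O2 needed per kg fuel = C/12 + H/4 = 0.829/12 + 0.133/4 = 0.10233333 kmol
Per kg fuel: N2 = O2*3.76*22.4 = 0.10233333*3.76*22.4 = 8.61892 Nm^3
Total per kg = 1.54747 + 1.48960 + 8.61892 = 11.65599 Nm^3
Total = 11.65599 * 7.7 = 89.75 Nm^3


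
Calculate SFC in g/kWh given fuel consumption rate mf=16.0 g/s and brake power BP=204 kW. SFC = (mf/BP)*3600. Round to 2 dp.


SFC = (mf / BP) * 3600
Rate = 16.0 / 204 = 0.078431 g/(s*kW)
SFC = 0.078431 * 3600 = 282.35 g/kWh


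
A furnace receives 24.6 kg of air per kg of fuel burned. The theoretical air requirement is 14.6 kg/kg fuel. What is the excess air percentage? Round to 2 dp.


Excess air = actual - stoichiometric = 24.6 - 14.6 = 10.00 kg/kg fuel
Excess air % = (excess / stoich) * 100 = (10.00 / 14.6) * 100 = 68.49%


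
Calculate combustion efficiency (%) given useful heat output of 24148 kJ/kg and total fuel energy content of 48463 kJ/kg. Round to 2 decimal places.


Efficiency = (Q_useful / Q_fuel) * 100
Efficiency = (24148 / 48463) * 100
Efficiency = 0.4983 * 100 = 49.83%


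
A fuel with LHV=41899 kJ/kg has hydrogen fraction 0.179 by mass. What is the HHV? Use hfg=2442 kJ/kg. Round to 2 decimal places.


HHV = LHV + hfg * 9 * H
Water addition = 2442 * 9 * 0.179 = 3934.062 kJ/kg
HHV = 41899 + 3934.062 = 45833.06 kJ/kg


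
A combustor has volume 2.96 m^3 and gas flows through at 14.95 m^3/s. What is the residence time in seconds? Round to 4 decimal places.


tau = V / Q_flow
tau = 2.96 / 14.95 = 0.1980 s


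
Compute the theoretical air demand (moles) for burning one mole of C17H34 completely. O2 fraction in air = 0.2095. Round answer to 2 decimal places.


Balanced combustion: C17H34 + 25.5 O2 -> 17 CO2 + 17 H2O
O2 needed = C + H/4 = 17 + 34/4 = 25.50 moles
Air moles = O2 / 0.2095 = 25.50 / 0.2095 = 121.72 moles air


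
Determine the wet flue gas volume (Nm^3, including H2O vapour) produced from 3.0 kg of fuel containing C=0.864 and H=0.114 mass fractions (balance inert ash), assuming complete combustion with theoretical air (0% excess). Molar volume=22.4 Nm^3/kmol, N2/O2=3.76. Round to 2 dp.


Per kg fuel: CO2 = (C/12 kmol)*22.4 = (0.864/12)*22.4 = 1.61280 Nm^3
Per kg fuel: H2O = (H/2 kmol)*22.4 = (0.114/2)*22.4 = 1.27680 Nm^3
O2 needed per kg fuel = C/12 + H/4 = 0.864/12 + 0.114/4 = 0.10050000 kmol
Per kg fuel: N2 = O2*3.76*22.4 = 0.10050000*3.76*22.4 = 8.46451 Nm^3
Total per kg = 1.61280 + 1.27680 + 8.46451 = 11.35411 Nm^3
Total = 11.35411 * 3.0 = 34.06 Nm^3


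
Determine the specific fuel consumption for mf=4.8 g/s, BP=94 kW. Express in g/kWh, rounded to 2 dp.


SFC = (mf / BP) * 3600
Rate = 4.8 / 94 = 0.051064 g/(s*kW)
SFC = 0.051064 * 3600 = 183.83 g/kWh


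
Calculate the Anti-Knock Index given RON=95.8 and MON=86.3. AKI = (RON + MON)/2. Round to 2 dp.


AKI = (RON + MON) / 2
AKI = (95.8 + 86.3) / 2
AKI = 182.1 / 2 = 91.05


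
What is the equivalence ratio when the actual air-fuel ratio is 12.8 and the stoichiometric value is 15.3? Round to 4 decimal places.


phi = AFR_stoich / AFR_actual
phi = 15.3 / 12.8 = 1.1953


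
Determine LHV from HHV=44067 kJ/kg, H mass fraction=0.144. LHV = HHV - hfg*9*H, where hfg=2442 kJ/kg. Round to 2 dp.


LHV = HHV - hfg * 9 * H
Water correction = 2442 * 9 * 0.144 = 3164.832 kJ/kg
LHV = 44067 - 3164.832 = 40902.17 kJ/kg


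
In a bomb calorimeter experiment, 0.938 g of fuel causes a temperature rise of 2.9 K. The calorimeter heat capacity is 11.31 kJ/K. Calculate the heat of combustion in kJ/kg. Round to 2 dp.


Hc = C_cal * delta_T / m_fuel
Q_released = 11.31 * 2.9 = 32.7990 kJ
m_fuel = 0.938 g = 0.938/1000 kg = 0.000938 kg
Hc = 32.7990 / 0.000938 = 34966.95 kJ/kg


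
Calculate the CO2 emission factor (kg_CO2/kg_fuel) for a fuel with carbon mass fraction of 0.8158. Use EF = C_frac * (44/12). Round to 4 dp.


EF = C_frac * (M_CO2 / M_C)
EF = 0.8158 * (44/12)
EF = 0.8158 * 3.666667 = 2.9913 kg_CO2/kg_fuel


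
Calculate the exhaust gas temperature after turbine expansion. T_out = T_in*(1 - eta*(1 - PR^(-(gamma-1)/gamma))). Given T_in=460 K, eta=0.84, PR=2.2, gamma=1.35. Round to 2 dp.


T_out = T_in * (1 - eta * (1 - PR^(-(gamma-1)/gamma)))
Exponent = -(1.35-1)/1.35 = -0.25925926
PR^exp = 2.2^(-0.25925926) = 0.81512413
Factor = 1 - 0.84*(1 - 0.81512413) = 0.84470427
T_out = 460 * 0.84470427 = 388.56 K


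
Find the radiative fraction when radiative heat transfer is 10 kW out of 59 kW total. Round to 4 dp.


f_rad = Q_rad / Q_total
f_rad = 10 / 59 = 0.1695


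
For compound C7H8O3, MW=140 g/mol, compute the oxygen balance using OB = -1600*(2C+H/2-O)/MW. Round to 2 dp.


OB = -1600 * (2C + H/2 - O) / MW
Inner = 2*7 + 8/2 - 3 = 15.00
OB = -1600 * 15.00 / 140 = -171.43%


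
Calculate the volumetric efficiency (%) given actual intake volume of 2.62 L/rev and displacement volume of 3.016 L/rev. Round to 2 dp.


eta_v = (V_actual / V_disp) * 100
Ratio = 2.62 / 3.016 = 0.8687
eta_v = 0.8687 * 100 = 86.87%


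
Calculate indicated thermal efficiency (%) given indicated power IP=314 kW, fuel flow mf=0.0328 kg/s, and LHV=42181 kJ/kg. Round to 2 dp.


eta_ith = (IP / (mf * LHV)) * 100
Denominator = 0.0328 * 42181 = 1383.5368 kW
eta_ith = (314 / 1383.5368) * 100 = 22.70%


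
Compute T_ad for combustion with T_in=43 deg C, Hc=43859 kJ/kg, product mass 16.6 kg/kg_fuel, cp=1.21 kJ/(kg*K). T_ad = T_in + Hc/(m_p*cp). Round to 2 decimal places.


T_ad = T_in + Hc / (m_p * cp)
Denominator = 16.6 * 1.21 = 20.0860
Temperature rise = 43859 / 20.0860 = 2183.56 K
T_ad = 43 + 2183.56 = 2226.56 deg C


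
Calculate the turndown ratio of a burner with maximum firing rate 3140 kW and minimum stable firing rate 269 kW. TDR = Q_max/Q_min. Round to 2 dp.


TDR = Q_max / Q_min
TDR = 3140 / 269 = 11.67


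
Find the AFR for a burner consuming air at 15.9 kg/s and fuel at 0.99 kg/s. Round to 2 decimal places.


AFR = m_air / m_fuel
AFR = 15.9 / 0.99 = 16.06


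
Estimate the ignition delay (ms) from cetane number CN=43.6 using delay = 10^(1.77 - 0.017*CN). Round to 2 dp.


delay = 10^(1.77 - 0.017*CN)
Exponent = 1.77 - 0.017*43.6 = 1.0288
delay = 10^1.0288 = 10.69 ms


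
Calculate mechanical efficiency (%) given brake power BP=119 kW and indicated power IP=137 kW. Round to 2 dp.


eta_mech = (BP / IP) * 100
Ratio = 119 / 137 = 0.8686
eta_mech = 0.8686 * 100 = 86.86%


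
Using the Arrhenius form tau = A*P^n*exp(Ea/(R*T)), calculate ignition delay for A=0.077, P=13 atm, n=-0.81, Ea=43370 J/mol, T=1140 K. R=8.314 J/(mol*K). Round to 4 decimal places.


tau = A * P^n * exp(Ea/(R*T))
P^n = 13^(-0.81) = 0.12522928
Ea/(R*T) = 43370/(8.314*1140) = 4.575879
exp(Ea/(R*T)) = 97.113383
tau = 0.077 * 0.12522928 * 97.113383 = 0.9364 ms


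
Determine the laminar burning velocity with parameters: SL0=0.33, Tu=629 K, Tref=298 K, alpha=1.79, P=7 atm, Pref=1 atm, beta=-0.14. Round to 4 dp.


SL = SL0 * (Tu/Tref)^alpha * (P/Pref)^beta
T ratio = 629/298 = 2.11073826
(T ratio)^alpha = 2.11073826^1.79 = 3.808356
(P/Pref)^beta = 7^(-0.14) = 0.761529
SL = 0.33 * 3.808356 * 0.761529 = 0.9571 m/s


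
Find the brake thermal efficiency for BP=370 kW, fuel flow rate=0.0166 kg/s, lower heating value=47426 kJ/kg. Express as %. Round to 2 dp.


eta_BTE = (BP / (mf * LHV)) * 100
Denominator = 0.0166 * 47426 = 787.2716 kW
eta_BTE = (370 / 787.2716) * 100 = 47.00%


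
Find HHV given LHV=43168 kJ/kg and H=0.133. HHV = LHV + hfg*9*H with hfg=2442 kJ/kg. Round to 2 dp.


HHV = LHV + hfg * 9 * H
Water addition = 2442 * 9 * 0.133 = 2923.074 kJ/kg
HHV = 43168 + 2923.074 = 46091.07 kJ/kg


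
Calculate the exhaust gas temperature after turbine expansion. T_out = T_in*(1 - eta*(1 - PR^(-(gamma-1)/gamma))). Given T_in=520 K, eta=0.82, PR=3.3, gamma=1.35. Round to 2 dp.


T_out = T_in * (1 - eta * (1 - PR^(-(gamma-1)/gamma)))
Exponent = -(1.35-1)/1.35 = -0.25925926
PR^exp = 3.3^(-0.25925926) = 0.73378775
Factor = 1 - 0.82*(1 - 0.73378775) = 0.78170596
T_out = 520 * 0.78170596 = 406.49 K


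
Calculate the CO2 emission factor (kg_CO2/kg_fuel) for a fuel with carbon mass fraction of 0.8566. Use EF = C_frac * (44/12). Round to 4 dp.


EF = C_frac * (M_CO2 / M_C)
EF = 0.8566 * (44/12)
EF = 0.8566 * 3.666667 = 3.1409 kg_CO2/kg_fuel


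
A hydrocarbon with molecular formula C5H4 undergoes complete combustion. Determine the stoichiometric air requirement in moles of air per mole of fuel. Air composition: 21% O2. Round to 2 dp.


Balanced combustion: C5H4 + 6 O2 -> 5 CO2 + 2 H2O
O2 needed = C + H/4 = 5 + 4/4 = 6.00 moles
Air moles = O2 / 0.21 = 6.00 / 0.21 = 28.57 moles air


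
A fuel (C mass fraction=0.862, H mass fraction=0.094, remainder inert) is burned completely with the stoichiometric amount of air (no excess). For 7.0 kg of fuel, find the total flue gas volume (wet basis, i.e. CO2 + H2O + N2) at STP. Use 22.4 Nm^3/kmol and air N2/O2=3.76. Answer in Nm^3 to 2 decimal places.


Per kg fuel: CO2 = (C/12 kmol)*22.4 = (0.862/12)*22.4 = 1.60907 Nm^3
Per kg fuel: H2O = (H/2 kmol)*22.4 = (0.094/2)*22.4 = 1.05280 Nm^3
O2 needed per kg fuel = C/12 + H/4 = 0.862/12 + 0.094/4 = 0.09533333 kmol
Per kg fuel: N2 = O2*3.76*22.4 = 0.09533333*3.76*22.4 = 8.02935 Nm^3
Total per kg = 1.60907 + 1.05280 + 8.02935 = 10.69122 Nm^3
Total = 10.69122 * 7.0 = 74.84 Nm^3


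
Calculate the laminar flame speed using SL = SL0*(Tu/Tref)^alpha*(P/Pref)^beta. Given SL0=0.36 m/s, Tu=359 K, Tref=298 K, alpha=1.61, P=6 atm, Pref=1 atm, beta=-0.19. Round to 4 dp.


SL = SL0 * (Tu/Tref)^alpha * (P/Pref)^beta
T ratio = 359/298 = 1.20469799
(T ratio)^alpha = 1.20469799^1.61 = 1.349627
(P/Pref)^beta = 6^(-0.19) = 0.711461
SL = 0.36 * 1.349627 * 0.711461 = 0.3457 m/s


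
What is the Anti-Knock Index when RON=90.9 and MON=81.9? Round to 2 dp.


AKI = (RON + MON) / 2
AKI = (90.9 + 81.9) / 2
AKI = 172.8 / 2 = 86.40


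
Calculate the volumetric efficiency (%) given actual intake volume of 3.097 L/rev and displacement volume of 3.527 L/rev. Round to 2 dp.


eta_v = (V_actual / V_disp) * 100
Ratio = 3.097 / 3.527 = 0.8781
eta_v = 0.8781 * 100 = 87.81%


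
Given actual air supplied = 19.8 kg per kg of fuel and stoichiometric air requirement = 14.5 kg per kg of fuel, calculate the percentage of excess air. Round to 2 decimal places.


Excess air = actual - stoichiometric = 19.8 - 14.5 = 5.30 kg/kg fuel
Excess air % = (excess / stoich) * 100 = (5.30 / 14.5) * 100 = 36.55%


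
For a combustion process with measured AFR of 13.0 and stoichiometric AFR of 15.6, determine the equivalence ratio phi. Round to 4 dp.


phi = AFR_stoich / AFR_actual
phi = 15.6 / 13.0 = 1.2000


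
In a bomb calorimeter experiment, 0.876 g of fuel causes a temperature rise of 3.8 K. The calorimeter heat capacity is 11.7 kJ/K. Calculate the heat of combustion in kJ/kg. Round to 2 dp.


Hc = C_cal * delta_T / m_fuel
Q_released = 11.7 * 3.8 = 44.4600 kJ
m_fuel = 0.876 g = 0.876/1000 kg = 0.000876 kg
Hc = 44.4600 / 0.000876 = 50753.42 kJ/kg


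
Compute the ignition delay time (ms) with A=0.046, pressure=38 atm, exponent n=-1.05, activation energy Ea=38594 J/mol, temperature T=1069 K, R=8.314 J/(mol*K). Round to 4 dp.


tau = A * P^n * exp(Ea/(R*T))
P^n = 38^(-1.05) = 0.02193953
Ea/(R*T) = 38594/(8.314*1069) = 4.342422
exp(Ea/(R*T)) = 76.893582
tau = 0.046 * 0.02193953 * 76.893582 = 0.0776 ms


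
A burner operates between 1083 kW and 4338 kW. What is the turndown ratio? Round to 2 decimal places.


TDR = Q_max / Q_min
TDR = 4338 / 1083 = 4.01


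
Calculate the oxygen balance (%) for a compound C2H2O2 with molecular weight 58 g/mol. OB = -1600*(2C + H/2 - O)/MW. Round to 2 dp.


OB = -1600 * (2C + H/2 - O) / MW
Inner = 2*2 + 2/2 - 2 = 3.00
OB = -1600 * 3.00 / 58 = -82.76%


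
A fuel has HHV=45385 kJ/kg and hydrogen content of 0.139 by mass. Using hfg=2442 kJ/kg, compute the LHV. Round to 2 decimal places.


LHV = HHV - hfg * 9 * H
Water correction = 2442 * 9 * 0.139 = 3054.942 kJ/kg
LHV = 45385 - 3054.942 = 42330.06 kJ/kg


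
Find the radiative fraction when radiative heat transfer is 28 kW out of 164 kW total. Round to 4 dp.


f_rad = Q_rad / Q_total
f_rad = 28 / 164 = 0.1707


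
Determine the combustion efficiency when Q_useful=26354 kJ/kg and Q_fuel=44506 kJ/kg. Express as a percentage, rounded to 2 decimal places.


Efficiency = (Q_useful / Q_fuel) * 100
Efficiency = (26354 / 44506) * 100
Efficiency = 0.5921 * 100 = 59.21%


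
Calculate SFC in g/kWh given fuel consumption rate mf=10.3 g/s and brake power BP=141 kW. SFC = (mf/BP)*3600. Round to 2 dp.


SFC = (mf / BP) * 3600
Rate = 10.3 / 141 = 0.073050 g/(s*kW)
SFC = 0.073050 * 3600 = 262.98 g/kWh


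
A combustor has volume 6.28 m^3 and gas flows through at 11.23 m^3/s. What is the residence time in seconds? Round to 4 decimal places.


tau = V / Q_flow
tau = 6.28 / 11.23 = 0.5592 s
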